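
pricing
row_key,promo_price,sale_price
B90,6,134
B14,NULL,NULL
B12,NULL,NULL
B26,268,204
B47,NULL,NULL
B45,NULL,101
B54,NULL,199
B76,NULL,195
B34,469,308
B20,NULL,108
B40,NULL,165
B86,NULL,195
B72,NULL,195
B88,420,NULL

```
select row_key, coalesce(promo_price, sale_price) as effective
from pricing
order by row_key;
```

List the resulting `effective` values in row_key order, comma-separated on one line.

row_key=B12: promo_price=NULL, sale_price=NULL (all NULL) → NULL
row_key=B14: promo_price=NULL, sale_price=NULL (all NULL) → NULL
row_key=B20: promo_price=NULL, sale_price=108 → 108
row_key=B26: promo_price=268 → 268
row_key=B34: promo_price=469 → 469
row_key=B40: promo_price=NULL, sale_price=165 → 165
row_key=B45: promo_price=NULL, sale_price=101 → 101
row_key=B47: promo_price=NULL, sale_price=NULL (all NULL) → NULL
row_key=B54: promo_price=NULL, sale_price=199 → 199
row_key=B72: promo_price=NULL, sale_price=195 → 195
row_key=B76: promo_price=NULL, sale_price=195 → 195
row_key=B86: promo_price=NULL, sale_price=195 → 195
row_key=B88: promo_price=420 → 420
row_key=B90: promo_price=6 → 6

NULL, NULL, 108, 268, 469, 165, 101, NULL, 199, 195, 195, 195, 420, 6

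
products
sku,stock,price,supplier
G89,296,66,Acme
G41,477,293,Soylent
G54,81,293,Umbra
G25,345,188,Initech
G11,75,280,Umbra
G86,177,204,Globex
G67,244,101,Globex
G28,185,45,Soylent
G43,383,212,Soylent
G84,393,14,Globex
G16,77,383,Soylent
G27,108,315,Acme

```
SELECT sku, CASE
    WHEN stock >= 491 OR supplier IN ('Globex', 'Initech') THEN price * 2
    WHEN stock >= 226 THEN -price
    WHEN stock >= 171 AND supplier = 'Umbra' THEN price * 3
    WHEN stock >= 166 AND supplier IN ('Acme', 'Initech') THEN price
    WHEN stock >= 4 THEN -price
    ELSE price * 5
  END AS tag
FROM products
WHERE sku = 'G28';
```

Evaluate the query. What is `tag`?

sku = G28: stock=185, price=45, supplier=Soylent.
stock >= 491 OR supplier IN ('Globex', 'Initech') → false
stock >= 226 → false
stock >= 171 AND supplier = 'Umbra' → false
stock >= 166 AND supplier IN ('Acme', 'Initech') → false
stock >= 4 → true → -45

-45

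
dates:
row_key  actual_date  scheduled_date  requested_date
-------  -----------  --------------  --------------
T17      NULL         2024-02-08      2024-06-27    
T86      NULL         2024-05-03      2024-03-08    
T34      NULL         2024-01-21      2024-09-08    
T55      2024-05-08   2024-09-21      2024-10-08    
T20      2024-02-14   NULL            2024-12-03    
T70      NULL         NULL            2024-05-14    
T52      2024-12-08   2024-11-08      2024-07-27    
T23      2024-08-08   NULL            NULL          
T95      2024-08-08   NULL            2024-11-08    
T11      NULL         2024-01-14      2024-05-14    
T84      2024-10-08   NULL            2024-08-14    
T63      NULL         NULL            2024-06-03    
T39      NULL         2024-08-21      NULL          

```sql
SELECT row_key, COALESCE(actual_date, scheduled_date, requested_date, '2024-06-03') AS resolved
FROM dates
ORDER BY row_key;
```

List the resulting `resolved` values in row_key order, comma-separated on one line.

2024-01-14, 2024-02-08, 2024-02-14, 2024-08-08, 2024-01-21, 2024-08-21, 2024-12-08, 2024-05-08, 2024-06-03, 2024-05-14, 2024-10-08, 2024-05-03, 2024-08-08

row_key=T11: actual_date=NULL, scheduled_date=2024-01-14 → 2024-01-14
row_key=T17: actual_date=NULL, scheduled_date=2024-02-08 → 2024-02-08
row_key=T20: actual_date=2024-02-14 → 2024-02-14
row_key=T23: actual_date=2024-08-08 → 2024-08-08
row_key=T34: actual_date=NULL, scheduled_date=2024-01-21 → 2024-01-21
row_key=T39: actual_date=NULL, scheduled_date=2024-08-21 → 2024-08-21
row_key=T52: actual_date=2024-12-08 → 2024-12-08
row_key=T55: actual_date=2024-05-08 → 2024-05-08
row_key=T63: actual_date=NULL, scheduled_date=NULL, requested_date=2024-06-03 → 2024-06-03
row_key=T70: actual_date=NULL, scheduled_date=NULL, requested_date=2024-05-14 → 2024-05-14
row_key=T84: actual_date=2024-10-08 → 2024-10-08
row_key=T86: actual_date=NULL, scheduled_date=2024-05-03 → 2024-05-03
row_key=T95: actual_date=2024-08-08 → 2024-08-08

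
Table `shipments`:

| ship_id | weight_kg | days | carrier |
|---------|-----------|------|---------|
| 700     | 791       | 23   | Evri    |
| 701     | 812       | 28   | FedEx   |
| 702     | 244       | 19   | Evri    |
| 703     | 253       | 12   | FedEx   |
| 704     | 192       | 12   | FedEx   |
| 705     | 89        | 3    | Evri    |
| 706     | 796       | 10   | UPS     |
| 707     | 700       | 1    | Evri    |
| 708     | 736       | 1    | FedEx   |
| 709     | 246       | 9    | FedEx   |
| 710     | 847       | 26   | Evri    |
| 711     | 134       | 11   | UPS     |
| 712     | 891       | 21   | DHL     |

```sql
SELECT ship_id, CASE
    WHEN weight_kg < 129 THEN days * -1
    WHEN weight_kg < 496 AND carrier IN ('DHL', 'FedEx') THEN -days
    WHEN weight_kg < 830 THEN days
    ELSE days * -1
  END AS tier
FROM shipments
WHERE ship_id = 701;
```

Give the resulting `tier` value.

28

ship_id = 701: weight_kg=812, days=28, carrier=FedEx.
weight_kg < 129 → false
weight_kg < 496 AND carrier IN ('DHL', 'FedEx') → false
weight_kg < 830 → true → 28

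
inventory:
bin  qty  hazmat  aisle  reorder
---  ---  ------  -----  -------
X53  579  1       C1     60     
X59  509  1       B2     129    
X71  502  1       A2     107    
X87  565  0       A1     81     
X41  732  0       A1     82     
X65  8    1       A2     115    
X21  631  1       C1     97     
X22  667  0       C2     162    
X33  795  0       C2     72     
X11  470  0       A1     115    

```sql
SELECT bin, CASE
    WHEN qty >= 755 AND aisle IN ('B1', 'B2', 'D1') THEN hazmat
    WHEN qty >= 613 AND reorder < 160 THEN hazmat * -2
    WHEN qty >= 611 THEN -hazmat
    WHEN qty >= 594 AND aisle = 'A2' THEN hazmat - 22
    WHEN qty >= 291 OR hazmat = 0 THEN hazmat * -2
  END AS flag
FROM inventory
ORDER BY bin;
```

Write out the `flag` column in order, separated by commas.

bin=X11: qty >= 291 OR hazmat = 0 → 0
bin=X21: qty >= 613 AND reorder < 160 → -2
bin=X22: qty >= 611 → 0
bin=X33: qty >= 613 AND reorder < 160 → 0
bin=X41: qty >= 613 AND reorder < 160 → 0
bin=X53: qty >= 291 OR hazmat = 0 → -2
bin=X59: qty >= 291 OR hazmat = 0 → -2
bin=X65: (no match → NULL) → NULL
bin=X71: qty >= 291 OR hazmat = 0 → -2
bin=X87: qty >= 291 OR hazmat = 0 → 0

0, -2, 0, 0, 0, -2, -2, NULL, -2, 0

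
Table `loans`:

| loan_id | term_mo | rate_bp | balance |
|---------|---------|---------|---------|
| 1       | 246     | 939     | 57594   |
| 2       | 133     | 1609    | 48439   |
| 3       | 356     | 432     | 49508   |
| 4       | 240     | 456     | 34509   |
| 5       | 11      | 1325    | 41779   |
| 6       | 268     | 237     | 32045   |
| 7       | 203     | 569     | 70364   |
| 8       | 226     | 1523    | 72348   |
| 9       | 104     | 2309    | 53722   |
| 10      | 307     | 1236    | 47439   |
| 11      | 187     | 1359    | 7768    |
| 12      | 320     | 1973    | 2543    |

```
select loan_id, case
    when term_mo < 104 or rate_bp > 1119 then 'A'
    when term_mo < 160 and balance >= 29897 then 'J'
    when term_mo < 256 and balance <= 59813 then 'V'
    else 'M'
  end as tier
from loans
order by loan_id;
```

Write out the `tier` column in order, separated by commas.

V, A, M, V, A, M, M, A, A, A, A, A

loan_id=1: term_mo < 256 and balance <= 59813 → V
loan_id=2: term_mo < 104 or rate_bp > 1119 → A
loan_id=3: ELSE → M
loan_id=4: term_mo < 256 and balance <= 59813 → V
loan_id=5: term_mo < 104 or rate_bp > 1119 → A
loan_id=6: ELSE → M
loan_id=7: ELSE → M
loan_id=8: term_mo < 104 or rate_bp > 1119 → A
loan_id=9: term_mo < 104 or rate_bp > 1119 → A
loan_id=10: term_mo < 104 or rate_bp > 1119 → A
loan_id=11: term_mo < 104 or rate_bp > 1119 → A
loan_id=12: term_mo < 104 or rate_bp > 1119 → A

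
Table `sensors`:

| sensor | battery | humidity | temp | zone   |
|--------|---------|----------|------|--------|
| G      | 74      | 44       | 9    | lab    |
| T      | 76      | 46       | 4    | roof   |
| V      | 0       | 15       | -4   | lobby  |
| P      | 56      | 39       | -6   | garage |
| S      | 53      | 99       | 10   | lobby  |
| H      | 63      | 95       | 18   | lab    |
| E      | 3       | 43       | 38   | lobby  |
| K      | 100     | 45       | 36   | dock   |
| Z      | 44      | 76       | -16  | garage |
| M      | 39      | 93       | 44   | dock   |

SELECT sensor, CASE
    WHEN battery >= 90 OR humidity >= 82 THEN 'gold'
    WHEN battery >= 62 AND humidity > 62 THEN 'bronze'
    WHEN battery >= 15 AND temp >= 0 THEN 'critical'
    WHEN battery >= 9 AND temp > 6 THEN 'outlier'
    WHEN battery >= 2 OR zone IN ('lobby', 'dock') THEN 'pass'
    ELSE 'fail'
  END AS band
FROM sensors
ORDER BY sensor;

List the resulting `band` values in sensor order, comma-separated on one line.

sensor=E: battery >= 2 OR zone IN ('lobby', 'dock') → pass
sensor=G: battery >= 15 AND temp >= 0 → critical
sensor=H: battery >= 90 OR humidity >= 82 → gold
sensor=K: battery >= 90 OR humidity >= 82 → gold
sensor=M: battery >= 90 OR humidity >= 82 → gold
sensor=P: battery >= 2 OR zone IN ('lobby', 'dock') → pass
sensor=S: battery >= 90 OR humidity >= 82 → gold
sensor=T: battery >= 15 AND temp >= 0 → critical
sensor=V: battery >= 2 OR zone IN ('lobby', 'dock') → pass
sensor=Z: battery >= 2 OR zone IN ('lobby', 'dock') → pass

pass, critical, gold, gold, gold, pass, gold, critical, pass, pass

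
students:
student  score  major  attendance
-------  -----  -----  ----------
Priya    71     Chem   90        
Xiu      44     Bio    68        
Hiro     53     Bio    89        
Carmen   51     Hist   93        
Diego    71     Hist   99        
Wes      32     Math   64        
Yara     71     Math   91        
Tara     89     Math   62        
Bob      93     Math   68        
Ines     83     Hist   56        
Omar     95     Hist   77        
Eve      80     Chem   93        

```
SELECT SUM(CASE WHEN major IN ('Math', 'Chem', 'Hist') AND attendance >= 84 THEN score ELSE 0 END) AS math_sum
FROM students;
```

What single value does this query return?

344

student=Priya: ✓ → 71
student=Xiu: ✗
student=Hiro: ✗
student=Carmen: ✓ → 51
student=Diego: ✓ → 71
student=Wes: ✗
student=Yara: ✓ → 71
student=Tara: ✗
student=Bob: ✗
student=Ines: ✗
student=Omar: ✗
student=Eve: ✓ → 80
math_sum = 71 + 51 + 71 + 71 + 80 = 344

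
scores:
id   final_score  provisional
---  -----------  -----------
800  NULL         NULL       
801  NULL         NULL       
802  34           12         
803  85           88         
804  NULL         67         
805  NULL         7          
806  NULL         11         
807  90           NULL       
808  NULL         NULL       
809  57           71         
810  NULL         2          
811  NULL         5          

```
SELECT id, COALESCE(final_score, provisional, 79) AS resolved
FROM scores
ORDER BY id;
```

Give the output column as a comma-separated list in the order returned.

id=800: final_score=NULL, provisional=NULL, → literal 79 → 79
id=801: final_score=NULL, provisional=NULL, → literal 79 → 79
id=802: final_score=34 → 34
id=803: final_score=85 → 85
id=804: final_score=NULL, provisional=67 → 67
id=805: final_score=NULL, provisional=7 → 7
id=806: final_score=NULL, provisional=11 → 11
id=807: final_score=90 → 90
id=808: final_score=NULL, provisional=NULL, → literal 79 → 79
id=809: final_score=57 → 57
id=810: final_score=NULL, provisional=2 → 2
id=811: final_score=NULL, provisional=5 → 5

79, 79, 34, 85, 67, 7, 11, 90, 79, 57, 2, 5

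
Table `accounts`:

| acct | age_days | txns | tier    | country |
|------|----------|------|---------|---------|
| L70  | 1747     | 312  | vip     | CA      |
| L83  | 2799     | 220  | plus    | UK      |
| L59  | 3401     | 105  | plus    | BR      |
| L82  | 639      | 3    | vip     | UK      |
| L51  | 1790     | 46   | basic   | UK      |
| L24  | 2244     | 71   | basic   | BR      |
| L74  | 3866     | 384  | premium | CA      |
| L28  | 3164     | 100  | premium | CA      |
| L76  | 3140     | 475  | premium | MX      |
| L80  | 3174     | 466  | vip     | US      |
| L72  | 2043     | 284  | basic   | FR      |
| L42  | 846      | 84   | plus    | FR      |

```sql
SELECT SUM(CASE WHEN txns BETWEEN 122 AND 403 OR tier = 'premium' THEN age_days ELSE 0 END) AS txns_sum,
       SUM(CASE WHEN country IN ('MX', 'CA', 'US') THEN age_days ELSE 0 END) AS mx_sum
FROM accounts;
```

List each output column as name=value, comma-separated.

txns_sum=16759, mx_sum=15091

[txns_sum: txns BETWEEN 122 AND 403 OR tier = 'premium']
acct=L70: ✓ → 1747
acct=L83: ✓ → 2799
acct=L59: ✗
acct=L82: ✗
acct=L51: ✗
acct=L24: ✗
acct=L74: ✓ → 3866
acct=L28: ✓ → 3164
acct=L76: ✓ → 3140
acct=L80: ✗
acct=L72: ✓ → 2043
acct=L42: ✗
txns_sum = 1747 + 2799 + 3866 + 3164 + 3140 + 2043 = 16759
—
[mx_sum: country IN ('MX', 'CA', 'US')]
acct=L70: ✓ → 1747
acct=L83: ✗
acct=L59: ✗
acct=L82: ✗
acct=L51: ✗
acct=L24: ✗
acct=L74: ✓ → 3866
acct=L28: ✓ → 3164
acct=L76: ✓ → 3140
acct=L80: ✓ → 3174
acct=L72: ✗
acct=L42: ✗
mx_sum = 1747 + 3866 + 3164 + 3140 + 3174 = 15091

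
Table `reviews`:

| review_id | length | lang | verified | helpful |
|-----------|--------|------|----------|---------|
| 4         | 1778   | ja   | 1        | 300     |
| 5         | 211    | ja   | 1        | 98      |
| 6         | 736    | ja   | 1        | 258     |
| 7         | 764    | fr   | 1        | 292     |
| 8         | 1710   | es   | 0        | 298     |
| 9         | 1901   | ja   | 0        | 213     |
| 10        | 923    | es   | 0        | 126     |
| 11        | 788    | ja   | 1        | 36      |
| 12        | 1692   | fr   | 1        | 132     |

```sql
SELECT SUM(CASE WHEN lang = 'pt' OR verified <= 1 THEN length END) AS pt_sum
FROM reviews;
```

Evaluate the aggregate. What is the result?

10503

review_id=4: ✓ → 1778
review_id=5: ✓ → 211
review_id=6: ✓ → 736
review_id=7: ✓ → 764
review_id=8: ✓ → 1710
review_id=9: ✓ → 1901
review_id=10: ✓ → 923
review_id=11: ✓ → 788
review_id=12: ✓ → 1692
pt_sum = 1778 + 211 + 736 + 764 + 1710 + 1901 + 923 + 788 + 1692 = 10503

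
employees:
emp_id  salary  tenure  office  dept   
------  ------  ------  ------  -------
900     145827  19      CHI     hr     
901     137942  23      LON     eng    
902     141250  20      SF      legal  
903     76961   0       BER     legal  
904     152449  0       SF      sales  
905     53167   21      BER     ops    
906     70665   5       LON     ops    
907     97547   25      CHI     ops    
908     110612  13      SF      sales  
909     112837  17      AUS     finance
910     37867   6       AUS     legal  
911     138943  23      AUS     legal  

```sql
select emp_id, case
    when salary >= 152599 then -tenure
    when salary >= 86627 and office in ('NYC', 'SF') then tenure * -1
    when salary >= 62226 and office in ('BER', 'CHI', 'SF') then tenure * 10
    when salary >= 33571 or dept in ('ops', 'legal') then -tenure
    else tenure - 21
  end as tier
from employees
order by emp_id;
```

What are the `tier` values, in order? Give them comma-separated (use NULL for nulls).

190, -23, -20, 0, 0, -21, -5, 250, -13, -17, -6, -23

emp_id=900: salary >= 62226 and office in ('BER', 'CHI', 'SF') → 190
emp_id=901: salary >= 33571 or dept in ('ops', 'legal') → -23
emp_id=902: salary >= 86627 and office in ('NYC', 'SF') → -20
emp_id=903: salary >= 62226 and office in ('BER', 'CHI', 'SF') → 0
emp_id=904: salary >= 86627 and office in ('NYC', 'SF') → 0
emp_id=905: salary >= 33571 or dept in ('ops', 'legal') → -21
emp_id=906: salary >= 33571 or dept in ('ops', 'legal') → -5
emp_id=907: salary >= 62226 and office in ('BER', 'CHI', 'SF') → 250
emp_id=908: salary >= 86627 and office in ('NYC', 'SF') → -13
emp_id=909: salary >= 33571 or dept in ('ops', 'legal') → -17
emp_id=910: salary >= 33571 or dept in ('ops', 'legal') → -6
emp_id=911: salary >= 33571 or dept in ('ops', 'legal') → -23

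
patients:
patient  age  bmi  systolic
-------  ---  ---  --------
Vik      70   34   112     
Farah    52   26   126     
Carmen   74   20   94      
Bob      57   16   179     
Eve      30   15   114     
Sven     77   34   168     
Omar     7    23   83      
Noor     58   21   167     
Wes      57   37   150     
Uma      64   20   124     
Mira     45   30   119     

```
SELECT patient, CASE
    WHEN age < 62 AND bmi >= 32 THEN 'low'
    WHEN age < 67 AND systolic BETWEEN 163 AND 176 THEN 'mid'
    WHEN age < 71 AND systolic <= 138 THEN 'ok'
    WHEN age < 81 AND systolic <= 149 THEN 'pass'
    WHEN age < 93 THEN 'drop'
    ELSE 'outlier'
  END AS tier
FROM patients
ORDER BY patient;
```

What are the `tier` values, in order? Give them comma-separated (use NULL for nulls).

drop, pass, ok, ok, ok, mid, ok, drop, ok, ok, low

patient=Bob: age < 93 → drop
patient=Carmen: age < 81 AND systolic <= 149 → pass
patient=Eve: age < 71 AND systolic <= 138 → ok
patient=Farah: age < 71 AND systolic <= 138 → ok
patient=Mira: age < 71 AND systolic <= 138 → ok
patient=Noor: age < 67 AND systolic BETWEEN 163 AND 176 → mid
patient=Omar: age < 71 AND systolic <= 138 → ok
patient=Sven: age < 93 → drop
patient=Uma: age < 71 AND systolic <= 138 → ok
patient=Vik: age < 71 AND systolic <= 138 → ok
patient=Wes: age < 62 AND bmi >= 32 → low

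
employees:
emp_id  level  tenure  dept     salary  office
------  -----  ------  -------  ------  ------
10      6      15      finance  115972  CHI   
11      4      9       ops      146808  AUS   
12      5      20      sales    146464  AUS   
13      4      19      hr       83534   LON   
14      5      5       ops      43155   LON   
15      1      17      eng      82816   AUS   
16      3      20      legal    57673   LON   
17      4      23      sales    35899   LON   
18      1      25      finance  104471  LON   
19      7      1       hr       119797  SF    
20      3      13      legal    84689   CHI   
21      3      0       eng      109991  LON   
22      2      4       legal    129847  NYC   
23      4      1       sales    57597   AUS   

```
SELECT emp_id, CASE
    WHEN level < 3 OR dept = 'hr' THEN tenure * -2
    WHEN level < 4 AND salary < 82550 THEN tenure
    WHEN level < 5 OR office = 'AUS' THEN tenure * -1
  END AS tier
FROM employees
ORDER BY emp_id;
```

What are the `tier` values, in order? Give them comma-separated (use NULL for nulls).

emp_id=10: (no match → NULL) → NULL
emp_id=11: level < 5 OR office = 'AUS' → -9
emp_id=12: level < 5 OR office = 'AUS' → -20
emp_id=13: level < 3 OR dept = 'hr' → -38
emp_id=14: (no match → NULL) → NULL
emp_id=15: level < 3 OR dept = 'hr' → -34
emp_id=16: level < 4 AND salary < 82550 → 20
emp_id=17: level < 5 OR office = 'AUS' → -23
emp_id=18: level < 3 OR dept = 'hr' → -50
emp_id=19: level < 3 OR dept = 'hr' → -2
emp_id=20: level < 5 OR office = 'AUS' → -13
emp_id=21: level < 5 OR office = 'AUS' → 0
emp_id=22: level < 3 OR dept = 'hr' → -8
emp_id=23: level < 5 OR office = 'AUS' → -1

NULL, -9, -20, -38, NULL, -34, 20, -23, -50, -2, -13, 0, -8, -1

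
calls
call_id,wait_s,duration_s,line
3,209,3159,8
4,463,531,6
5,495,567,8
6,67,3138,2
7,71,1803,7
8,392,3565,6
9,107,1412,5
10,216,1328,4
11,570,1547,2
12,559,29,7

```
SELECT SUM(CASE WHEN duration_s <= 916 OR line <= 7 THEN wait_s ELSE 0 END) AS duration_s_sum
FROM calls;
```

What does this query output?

2940

call_id=3: ✗
call_id=4: ✓ → 463
call_id=5: ✓ → 495
call_id=6: ✓ → 67
call_id=7: ✓ → 71
call_id=8: ✓ → 392
call_id=9: ✓ → 107
call_id=10: ✓ → 216
call_id=11: ✓ → 570
call_id=12: ✓ → 559
duration_s_sum = 463 + 495 + 67 + 71 + 392 + 107 + 216 + 570 + 559 = 2940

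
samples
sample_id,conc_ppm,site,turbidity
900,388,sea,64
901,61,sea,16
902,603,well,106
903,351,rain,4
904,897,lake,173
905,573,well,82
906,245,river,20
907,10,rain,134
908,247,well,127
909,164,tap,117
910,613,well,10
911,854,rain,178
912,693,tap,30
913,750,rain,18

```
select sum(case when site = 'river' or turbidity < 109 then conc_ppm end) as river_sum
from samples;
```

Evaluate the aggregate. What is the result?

sample_id=900: ✓ → 388
sample_id=901: ✓ → 61
sample_id=902: ✓ → 603
sample_id=903: ✓ → 351
sample_id=904: ✗
sample_id=905: ✓ → 573
sample_id=906: ✓ → 245
sample_id=907: ✗
sample_id=908: ✗
sample_id=909: ✗
sample_id=910: ✓ → 613
sample_id=911: ✗
sample_id=912: ✓ → 693
sample_id=913: ✓ → 750
river_sum = 388 + 61 + 603 + 351 + 573 + 245 + 613 + 693 + 750 = 4277

4277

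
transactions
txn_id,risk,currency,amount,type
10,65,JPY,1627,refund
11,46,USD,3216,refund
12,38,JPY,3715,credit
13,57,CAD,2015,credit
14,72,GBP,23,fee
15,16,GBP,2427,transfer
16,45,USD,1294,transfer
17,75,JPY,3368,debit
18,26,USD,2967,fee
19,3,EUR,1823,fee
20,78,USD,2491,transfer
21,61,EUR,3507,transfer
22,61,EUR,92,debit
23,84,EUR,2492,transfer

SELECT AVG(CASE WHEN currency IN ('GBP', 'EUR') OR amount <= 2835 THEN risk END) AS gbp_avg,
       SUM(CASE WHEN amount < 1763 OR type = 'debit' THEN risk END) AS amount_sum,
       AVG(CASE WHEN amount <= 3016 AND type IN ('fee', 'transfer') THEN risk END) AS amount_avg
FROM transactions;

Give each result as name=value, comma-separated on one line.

gbp_avg=54.2, amount_sum=318, amount_avg=46.2857142857

[gbp_avg: currency IN ('GBP', 'EUR') OR amount <= 2835]
txn_id=10: ✓ → 65
txn_id=11: ✗
txn_id=12: ✗
txn_id=13: ✓ → 57
txn_id=14: ✓ → 72
txn_id=15: ✓ → 16
txn_id=16: ✓ → 45
txn_id=17: ✗
txn_id=18: ✗
txn_id=19: ✓ → 3
txn_id=20: ✓ → 78
txn_id=21: ✓ → 61
txn_id=22: ✓ → 61
txn_id=23: ✓ → 84
gbp_avg = (65 + 57 + 72 + 16 + 45 + 3 + 78 + 61 + 61 + 84) / 10 = 54.2
—
[amount_sum: amount < 1763 OR type = 'debit']
txn_id=10: ✓ → 65
txn_id=11: ✗
txn_id=12: ✗
txn_id=13: ✗
txn_id=14: ✓ → 72
txn_id=15: ✗
txn_id=16: ✓ → 45
txn_id=17: ✓ → 75
txn_id=18: ✗
txn_id=19: ✗
txn_id=20: ✗
txn_id=21: ✗
txn_id=22: ✓ → 61
txn_id=23: ✗
amount_sum = 65 + 72 + 45 + 75 + 61 = 318
—
[amount_avg: amount <= 3016 AND type IN ('fee', 'transfer')]
txn_id=10: ✗
txn_id=11: ✗
txn_id=12: ✗
txn_id=13: ✗
txn_id=14: ✓ → 72
txn_id=15: ✓ → 16
txn_id=16: ✓ → 45
txn_id=17: ✗
txn_id=18: ✓ → 26
txn_id=19: ✓ → 3
txn_id=20: ✓ → 78
txn_id=21: ✗
txn_id=22: ✗
txn_id=23: ✓ → 84
amount_avg = (72 + 16 + 45 + 26 + 3 + 78 + 84) / 7 = 46.2857142857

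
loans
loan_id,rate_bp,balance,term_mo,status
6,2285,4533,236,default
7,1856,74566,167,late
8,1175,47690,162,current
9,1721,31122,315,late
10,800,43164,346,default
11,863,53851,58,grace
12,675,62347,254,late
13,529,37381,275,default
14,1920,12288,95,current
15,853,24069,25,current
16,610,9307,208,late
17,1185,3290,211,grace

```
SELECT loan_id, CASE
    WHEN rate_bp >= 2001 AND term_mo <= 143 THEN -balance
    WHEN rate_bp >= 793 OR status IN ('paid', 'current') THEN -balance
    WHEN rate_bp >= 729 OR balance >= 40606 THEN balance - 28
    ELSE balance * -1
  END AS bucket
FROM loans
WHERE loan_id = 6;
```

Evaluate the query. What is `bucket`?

-4533

loan_id = 6: rate_bp=2285, balance=4533, term_mo=236, status=default.
rate_bp >= 2001 AND term_mo <= 143 → false
rate_bp >= 793 OR status IN ('paid', 'current') → true → -4533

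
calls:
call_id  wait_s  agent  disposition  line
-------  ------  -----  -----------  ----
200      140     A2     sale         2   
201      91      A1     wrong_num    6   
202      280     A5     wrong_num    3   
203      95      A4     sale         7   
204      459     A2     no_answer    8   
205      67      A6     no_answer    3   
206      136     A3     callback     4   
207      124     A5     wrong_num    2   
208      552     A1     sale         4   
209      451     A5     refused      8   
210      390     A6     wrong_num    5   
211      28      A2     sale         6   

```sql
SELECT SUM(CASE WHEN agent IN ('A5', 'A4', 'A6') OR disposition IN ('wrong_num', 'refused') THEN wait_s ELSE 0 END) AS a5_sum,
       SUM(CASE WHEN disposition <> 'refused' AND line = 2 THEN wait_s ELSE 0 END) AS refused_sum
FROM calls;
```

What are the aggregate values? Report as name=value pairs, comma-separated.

[a5_sum: agent IN ('A5', 'A4', 'A6') OR disposition IN ('wrong_num', 'refused')]
call_id=200: ✗
call_id=201: ✓ → 91
call_id=202: ✓ → 280
call_id=203: ✓ → 95
call_id=204: ✗
call_id=205: ✓ → 67
call_id=206: ✗
call_id=207: ✓ → 124
call_id=208: ✗
call_id=209: ✓ → 451
call_id=210: ✓ → 390
call_id=211: ✗
a5_sum = 91 + 280 + 95 + 67 + 124 + 451 + 390 = 1498
—
[refused_sum: disposition <> 'refused' AND line = 2]
call_id=200: ✓ → 140
call_id=201: ✗
call_id=202: ✗
call_id=203: ✗
call_id=204: ✗
call_id=205: ✗
call_id=206: ✗
call_id=207: ✓ → 124
call_id=208: ✗
call_id=209: ✗
call_id=210: ✗
call_id=211: ✗
refused_sum = 140 + 124 = 264

a5_sum=1498, refused_sum=264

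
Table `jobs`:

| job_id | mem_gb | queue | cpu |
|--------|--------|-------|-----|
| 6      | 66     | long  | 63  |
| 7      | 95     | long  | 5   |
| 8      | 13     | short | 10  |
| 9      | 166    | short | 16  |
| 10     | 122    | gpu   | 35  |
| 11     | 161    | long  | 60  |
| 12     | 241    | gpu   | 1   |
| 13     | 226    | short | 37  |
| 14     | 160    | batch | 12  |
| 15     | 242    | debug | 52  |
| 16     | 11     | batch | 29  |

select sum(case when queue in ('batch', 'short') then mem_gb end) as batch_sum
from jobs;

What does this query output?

576

job_id=6: ✗
job_id=7: ✗
job_id=8: ✓ → 13
job_id=9: ✓ → 166
job_id=10: ✗
job_id=11: ✗
job_id=12: ✗
job_id=13: ✓ → 226
job_id=14: ✓ → 160
job_id=15: ✗
job_id=16: ✓ → 11
batch_sum = 13 + 166 + 226 + 160 + 11 = 576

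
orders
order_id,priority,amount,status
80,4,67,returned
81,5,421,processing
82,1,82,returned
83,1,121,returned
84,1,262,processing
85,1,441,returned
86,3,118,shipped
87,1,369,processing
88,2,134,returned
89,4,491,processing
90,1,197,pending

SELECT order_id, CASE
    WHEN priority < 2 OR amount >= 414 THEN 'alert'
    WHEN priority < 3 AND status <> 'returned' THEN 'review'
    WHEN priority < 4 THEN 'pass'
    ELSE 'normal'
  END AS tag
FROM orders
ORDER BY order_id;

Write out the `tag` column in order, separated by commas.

normal, alert, alert, alert, alert, alert, pass, alert, pass, alert, alert

order_id=80: ELSE → normal
order_id=81: priority < 2 OR amount >= 414 → alert
order_id=82: priority < 2 OR amount >= 414 → alert
order_id=83: priority < 2 OR amount >= 414 → alert
order_id=84: priority < 2 OR amount >= 414 → alert
order_id=85: priority < 2 OR amount >= 414 → alert
order_id=86: priority < 4 → pass
order_id=87: priority < 2 OR amount >= 414 → alert
order_id=88: priority < 4 → pass
order_id=89: priority < 2 OR amount >= 414 → alert
order_id=90: priority < 2 OR amount >= 414 → alert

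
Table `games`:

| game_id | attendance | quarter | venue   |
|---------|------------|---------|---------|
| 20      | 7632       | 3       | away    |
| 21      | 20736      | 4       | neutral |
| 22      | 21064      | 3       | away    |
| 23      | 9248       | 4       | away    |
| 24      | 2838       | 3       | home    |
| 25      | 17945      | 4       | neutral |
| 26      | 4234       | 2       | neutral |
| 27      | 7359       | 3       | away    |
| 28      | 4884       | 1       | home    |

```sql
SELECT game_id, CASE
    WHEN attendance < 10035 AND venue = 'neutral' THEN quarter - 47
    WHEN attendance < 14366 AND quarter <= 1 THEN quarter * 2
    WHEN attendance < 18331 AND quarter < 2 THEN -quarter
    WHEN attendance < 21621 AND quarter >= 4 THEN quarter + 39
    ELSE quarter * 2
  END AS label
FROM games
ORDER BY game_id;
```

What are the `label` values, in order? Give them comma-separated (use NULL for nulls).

6, 43, 6, 43, 6, 43, -45, 6, 2

game_id=20: ELSE → 6
game_id=21: attendance < 21621 AND quarter >= 4 → 43
game_id=22: ELSE → 6
game_id=23: attendance < 21621 AND quarter >= 4 → 43
game_id=24: ELSE → 6
game_id=25: attendance < 21621 AND quarter >= 4 → 43
game_id=26: attendance < 10035 AND venue = 'neutral' → -45
game_id=27: ELSE → 6
game_id=28: attendance < 14366 AND quarter <= 1 → 2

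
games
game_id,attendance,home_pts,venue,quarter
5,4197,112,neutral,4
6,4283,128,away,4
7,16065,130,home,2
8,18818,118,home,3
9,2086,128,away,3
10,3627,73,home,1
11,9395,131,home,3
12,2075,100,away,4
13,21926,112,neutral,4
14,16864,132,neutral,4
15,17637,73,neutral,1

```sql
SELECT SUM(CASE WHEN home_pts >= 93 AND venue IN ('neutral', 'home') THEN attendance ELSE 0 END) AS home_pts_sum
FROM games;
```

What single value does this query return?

game_id=5: ✓ → 4197
game_id=6: ✗
game_id=7: ✓ → 16065
game_id=8: ✓ → 18818
game_id=9: ✗
game_id=10: ✗
game_id=11: ✓ → 9395
game_id=12: ✗
game_id=13: ✓ → 21926
game_id=14: ✓ → 16864
game_id=15: ✗
home_pts_sum = 4197 + 16065 + 18818 + 9395 + 21926 + 16864 = 87265

87265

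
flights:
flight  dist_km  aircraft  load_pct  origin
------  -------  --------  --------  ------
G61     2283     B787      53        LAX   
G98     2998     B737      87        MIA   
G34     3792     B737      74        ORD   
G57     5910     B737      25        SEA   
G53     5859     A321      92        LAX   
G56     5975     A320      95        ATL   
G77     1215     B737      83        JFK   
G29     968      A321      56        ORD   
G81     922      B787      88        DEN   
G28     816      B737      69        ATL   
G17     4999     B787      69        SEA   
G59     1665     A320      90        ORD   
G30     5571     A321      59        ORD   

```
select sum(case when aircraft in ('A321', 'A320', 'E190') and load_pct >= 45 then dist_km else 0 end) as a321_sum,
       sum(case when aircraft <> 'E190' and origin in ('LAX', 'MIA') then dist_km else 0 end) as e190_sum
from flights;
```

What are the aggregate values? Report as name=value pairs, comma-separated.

a321_sum=20038, e190_sum=11140

[a321_sum: aircraft in ('A321', 'A320', 'E190') and load_pct >= 45]
flight=G61: ✗
flight=G98: ✗
flight=G34: ✗
flight=G57: ✗
flight=G53: ✓ → 5859
flight=G56: ✓ → 5975
flight=G77: ✗
flight=G29: ✓ → 968
flight=G81: ✗
flight=G28: ✗
flight=G17: ✗
flight=G59: ✓ → 1665
flight=G30: ✓ → 5571
a321_sum = 5859 + 5975 + 968 + 1665 + 5571 = 20038
—
[e190_sum: aircraft <> 'E190' and origin in ('LAX', 'MIA')]
flight=G61: ✓ → 2283
flight=G98: ✓ → 2998
flight=G34: ✗
flight=G57: ✗
flight=G53: ✓ → 5859
flight=G56: ✗
flight=G77: ✗
flight=G29: ✗
flight=G81: ✗
flight=G28: ✗
flight=G17: ✗
flight=G59: ✗
flight=G30: ✗
e190_sum = 2283 + 2998 + 5859 = 11140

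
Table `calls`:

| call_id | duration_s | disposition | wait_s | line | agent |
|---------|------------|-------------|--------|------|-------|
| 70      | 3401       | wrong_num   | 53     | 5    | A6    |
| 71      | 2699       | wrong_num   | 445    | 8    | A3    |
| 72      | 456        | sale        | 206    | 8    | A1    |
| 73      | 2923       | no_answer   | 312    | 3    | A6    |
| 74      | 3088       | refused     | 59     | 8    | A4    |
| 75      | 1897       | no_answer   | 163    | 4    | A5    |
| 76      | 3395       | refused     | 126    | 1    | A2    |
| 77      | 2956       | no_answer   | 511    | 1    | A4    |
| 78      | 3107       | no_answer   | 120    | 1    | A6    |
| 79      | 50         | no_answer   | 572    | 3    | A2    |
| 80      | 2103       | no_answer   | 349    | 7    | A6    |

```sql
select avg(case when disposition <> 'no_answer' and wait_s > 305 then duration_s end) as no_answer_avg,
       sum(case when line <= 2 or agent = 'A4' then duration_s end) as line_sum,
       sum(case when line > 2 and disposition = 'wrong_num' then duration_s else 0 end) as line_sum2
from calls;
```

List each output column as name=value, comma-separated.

no_answer_avg=2699, line_sum=12546, line_sum2=6100

[no_answer_avg: disposition <> 'no_answer' and wait_s > 305]
call_id=70: ✗
call_id=71: ✓ → 2699
call_id=72: ✗
call_id=73: ✗
call_id=74: ✗
call_id=75: ✗
call_id=76: ✗
call_id=77: ✗
call_id=78: ✗
call_id=79: ✗
call_id=80: ✗
no_answer_avg = 2699
—
[line_sum: line <= 2 or agent = 'A4']
call_id=70: ✗
call_id=71: ✗
call_id=72: ✗
call_id=73: ✗
call_id=74: ✓ → 3088
call_id=75: ✗
call_id=76: ✓ → 3395
call_id=77: ✓ → 2956
call_id=78: ✓ → 3107
call_id=79: ✗
call_id=80: ✗
line_sum = 3088 + 3395 + 2956 + 3107 = 12546
—
[line_sum2: line > 2 and disposition = 'wrong_num']
call_id=70: ✓ → 3401
call_id=71: ✓ → 2699
call_id=72: ✗
call_id=73: ✗
call_id=74: ✗
call_id=75: ✗
call_id=76: ✗
call_id=77: ✗
call_id=78: ✗
call_id=79: ✗
call_id=80: ✗
line_sum2 = 3401 + 2699 = 6100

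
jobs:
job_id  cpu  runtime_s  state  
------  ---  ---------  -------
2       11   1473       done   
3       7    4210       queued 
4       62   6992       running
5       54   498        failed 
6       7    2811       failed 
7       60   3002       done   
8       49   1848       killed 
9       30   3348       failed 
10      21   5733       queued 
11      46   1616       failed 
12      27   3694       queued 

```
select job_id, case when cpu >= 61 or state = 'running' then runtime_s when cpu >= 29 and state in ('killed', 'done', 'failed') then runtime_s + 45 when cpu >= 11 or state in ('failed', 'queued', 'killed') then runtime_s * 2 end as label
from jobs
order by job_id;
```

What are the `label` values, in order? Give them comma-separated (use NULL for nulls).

2946, 8420, 6992, 543, 5622, 3047, 1893, 3393, 11466, 1661, 7388

job_id=2: cpu >= 11 or state in ('failed', 'queued', 'killed') → 2946
job_id=3: cpu >= 11 or state in ('failed', 'queued', 'killed') → 8420
job_id=4: cpu >= 61 or state = 'running' → 6992
job_id=5: cpu >= 29 and state in ('killed', 'done', 'failed') → 543
job_id=6: cpu >= 11 or state in ('failed', 'queued', 'killed') → 5622
job_id=7: cpu >= 29 and state in ('killed', 'done', 'failed') → 3047
job_id=8: cpu >= 29 and state in ('killed', 'done', 'failed') → 1893
job_id=9: cpu >= 29 and state in ('killed', 'done', 'failed') → 3393
job_id=10: cpu >= 11 or state in ('failed', 'queued', 'killed') → 11466
job_id=11: cpu >= 29 and state in ('killed', 'done', 'failed') → 1661
job_id=12: cpu >= 11 or state in ('failed', 'queued', 'killed') → 7388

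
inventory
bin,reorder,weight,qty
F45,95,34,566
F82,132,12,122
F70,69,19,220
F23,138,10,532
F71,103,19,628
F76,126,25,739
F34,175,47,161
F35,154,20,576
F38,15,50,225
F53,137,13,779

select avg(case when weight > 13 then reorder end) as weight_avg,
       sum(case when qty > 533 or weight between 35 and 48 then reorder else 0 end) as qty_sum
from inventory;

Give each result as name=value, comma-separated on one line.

weight_avg=105.2857142857, qty_sum=790

[weight_avg: weight > 13]
bin=F45: ✓ → 95
bin=F82: ✗
bin=F70: ✓ → 69
bin=F23: ✗
bin=F71: ✓ → 103
bin=F76: ✓ → 126
bin=F34: ✓ → 175
bin=F35: ✓ → 154
bin=F38: ✓ → 15
bin=F53: ✗
weight_avg = (95 + 69 + 103 + 126 + 175 + 154 + 15) / 7 = 105.2857142857
—
[qty_sum: qty > 533 or weight between 35 and 48]
bin=F45: ✓ → 95
bin=F82: ✗
bin=F70: ✗
bin=F23: ✗
bin=F71: ✓ → 103
bin=F76: ✓ → 126
bin=F34: ✓ → 175
bin=F35: ✓ → 154
bin=F38: ✗
bin=F53: ✓ → 137
qty_sum = 95 + 103 + 126 + 175 + 154 + 137 = 790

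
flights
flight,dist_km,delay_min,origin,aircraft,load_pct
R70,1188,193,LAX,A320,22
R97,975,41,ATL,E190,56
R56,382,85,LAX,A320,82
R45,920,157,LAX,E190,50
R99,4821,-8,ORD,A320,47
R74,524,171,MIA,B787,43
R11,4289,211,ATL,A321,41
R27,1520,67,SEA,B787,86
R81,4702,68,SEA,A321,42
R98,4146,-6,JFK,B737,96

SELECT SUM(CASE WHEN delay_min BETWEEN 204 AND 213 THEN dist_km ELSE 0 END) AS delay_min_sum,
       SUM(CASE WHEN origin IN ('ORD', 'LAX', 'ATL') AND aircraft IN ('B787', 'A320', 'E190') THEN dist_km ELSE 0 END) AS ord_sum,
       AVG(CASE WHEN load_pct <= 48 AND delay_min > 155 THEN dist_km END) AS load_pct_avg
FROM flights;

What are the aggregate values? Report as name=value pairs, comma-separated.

[delay_min_sum: delay_min BETWEEN 204 AND 213]
flight=R70: ✗
flight=R97: ✗
flight=R56: ✗
flight=R45: ✗
flight=R99: ✗
flight=R74: ✗
flight=R11: ✓ → 4289
flight=R27: ✗
flight=R81: ✗
flight=R98: ✗
delay_min_sum = 4289
—
[ord_sum: origin IN ('ORD', 'LAX', 'ATL') AND aircraft IN ('B787', 'A320', 'E190')]
flight=R70: ✓ → 1188
flight=R97: ✓ → 975
flight=R56: ✓ → 382
flight=R45: ✓ → 920
flight=R99: ✓ → 4821
flight=R74: ✗
flight=R11: ✗
flight=R27: ✗
flight=R81: ✗
flight=R98: ✗
ord_sum = 1188 + 975 + 382 + 920 + 4821 = 8286
—
[load_pct_avg: load_pct <= 48 AND delay_min > 155]
flight=R70: ✓ → 1188
flight=R97: ✗
flight=R56: ✗
flight=R45: ✗
flight=R99: ✗
flight=R74: ✓ → 524
flight=R11: ✓ → 4289
flight=R27: ✗
flight=R81: ✗
flight=R98: ✗
load_pct_avg = (1188 + 524 + 4289) / 3 = 2000.3333333333

delay_min_sum=4289, ord_sum=8286, load_pct_avg=2000.3333333333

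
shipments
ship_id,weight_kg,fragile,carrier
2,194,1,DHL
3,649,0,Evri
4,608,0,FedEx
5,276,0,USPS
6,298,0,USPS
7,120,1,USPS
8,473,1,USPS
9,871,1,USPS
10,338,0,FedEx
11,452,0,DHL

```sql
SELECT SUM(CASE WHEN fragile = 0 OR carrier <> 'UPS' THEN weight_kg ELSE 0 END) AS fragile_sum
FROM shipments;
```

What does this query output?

ship_id=2: ✓ → 194
ship_id=3: ✓ → 649
ship_id=4: ✓ → 608
ship_id=5: ✓ → 276
ship_id=6: ✓ → 298
ship_id=7: ✓ → 120
ship_id=8: ✓ → 473
ship_id=9: ✓ → 871
ship_id=10: ✓ → 338
ship_id=11: ✓ → 452
fragile_sum = 194 + 649 + 608 + 276 + 298 + 120 + 473 + 871 + 338 + 452 = 4279

4279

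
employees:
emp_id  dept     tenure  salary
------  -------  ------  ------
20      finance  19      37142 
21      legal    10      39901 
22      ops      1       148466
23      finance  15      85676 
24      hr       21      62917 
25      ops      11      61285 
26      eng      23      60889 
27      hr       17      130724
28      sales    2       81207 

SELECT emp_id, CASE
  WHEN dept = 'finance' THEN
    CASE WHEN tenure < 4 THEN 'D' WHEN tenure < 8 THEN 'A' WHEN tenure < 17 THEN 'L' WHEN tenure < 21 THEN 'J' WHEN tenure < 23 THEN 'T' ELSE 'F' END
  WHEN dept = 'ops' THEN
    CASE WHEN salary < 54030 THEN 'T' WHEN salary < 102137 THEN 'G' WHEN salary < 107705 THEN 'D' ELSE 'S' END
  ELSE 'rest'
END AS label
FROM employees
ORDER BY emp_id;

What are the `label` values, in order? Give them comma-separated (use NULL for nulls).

emp_id=20: dept='finance' → inner[tenure < 21] → J
emp_id=21: dept='legal' → outer ELSE → rest
emp_id=22: dept='ops' → inner[ELSE] → S
emp_id=23: dept='finance' → inner[tenure < 17] → L
emp_id=24: dept='hr' → outer ELSE → rest
emp_id=25: dept='ops' → inner[salary < 102137] → G
emp_id=26: dept='eng' → outer ELSE → rest
emp_id=27: dept='hr' → outer ELSE → rest
emp_id=28: dept='sales' → outer ELSE → rest

J, rest, S, L, rest, G, rest, rest, rest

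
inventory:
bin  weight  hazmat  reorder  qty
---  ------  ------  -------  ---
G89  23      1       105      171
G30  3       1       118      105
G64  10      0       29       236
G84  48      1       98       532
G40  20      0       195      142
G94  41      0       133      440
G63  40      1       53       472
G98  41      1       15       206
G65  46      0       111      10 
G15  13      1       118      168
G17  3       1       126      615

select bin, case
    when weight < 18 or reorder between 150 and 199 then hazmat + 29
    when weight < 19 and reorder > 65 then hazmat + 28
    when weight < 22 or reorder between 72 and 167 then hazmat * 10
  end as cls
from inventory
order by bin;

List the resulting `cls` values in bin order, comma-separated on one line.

bin=G15: weight < 18 or reorder between 150 and 199 → 30
bin=G17: weight < 18 or reorder between 150 and 199 → 30
bin=G30: weight < 18 or reorder between 150 and 199 → 30
bin=G40: weight < 18 or reorder between 150 and 199 → 29
bin=G63: (no match → NULL) → NULL
bin=G64: weight < 18 or reorder between 150 and 199 → 29
bin=G65: weight < 22 or reorder between 72 and 167 → 0
bin=G84: weight < 22 or reorder between 72 and 167 → 10
bin=G89: weight < 22 or reorder between 72 and 167 → 10
bin=G94: weight < 22 or reorder between 72 and 167 → 0
bin=G98: (no match → NULL) → NULL

30, 30, 30, 29, NULL, 29, 0, 10, 10, 0, NULL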